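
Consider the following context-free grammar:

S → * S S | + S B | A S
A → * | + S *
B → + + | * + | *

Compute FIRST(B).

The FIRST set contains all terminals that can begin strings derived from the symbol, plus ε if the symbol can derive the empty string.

We compute FIRST(B) using the standard algorithm.
FIRST(A) = {*, +}
FIRST(B) = {*, +}
FIRST(S) = {*, +}
Therefore, FIRST(B) = {*, +}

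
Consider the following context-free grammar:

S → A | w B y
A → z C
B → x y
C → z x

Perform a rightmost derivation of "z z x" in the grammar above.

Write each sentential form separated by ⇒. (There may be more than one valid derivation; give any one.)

S ⇒ A ⇒ z C ⇒ z z x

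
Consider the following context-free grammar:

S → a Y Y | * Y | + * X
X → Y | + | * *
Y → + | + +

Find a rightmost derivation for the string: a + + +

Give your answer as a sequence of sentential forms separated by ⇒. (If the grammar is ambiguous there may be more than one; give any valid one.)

S ⇒ a Y Y ⇒ a Y + ⇒ a + + +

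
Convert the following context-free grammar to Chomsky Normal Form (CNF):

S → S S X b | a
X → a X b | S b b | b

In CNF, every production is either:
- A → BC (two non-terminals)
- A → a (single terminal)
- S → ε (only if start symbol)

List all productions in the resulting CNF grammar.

TB → b; S → a; TA → a; X → b; S → S X0; X0 → S X1; X1 → X TB; X → TA X2; X2 → X TB; X → S X3; X3 → TB TB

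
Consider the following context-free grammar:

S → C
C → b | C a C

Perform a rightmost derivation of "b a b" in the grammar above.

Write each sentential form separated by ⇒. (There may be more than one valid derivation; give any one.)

S ⇒ C ⇒ C a C ⇒ C a b ⇒ b a b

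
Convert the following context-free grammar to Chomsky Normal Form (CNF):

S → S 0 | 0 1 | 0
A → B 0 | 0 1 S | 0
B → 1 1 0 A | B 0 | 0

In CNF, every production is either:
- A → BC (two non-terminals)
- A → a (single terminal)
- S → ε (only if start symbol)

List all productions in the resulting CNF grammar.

T0 → 0; T1 → 1; S → 0; A → 0; B → 0; S → S T0; S → T0 T1; A → B T0; A → T0 X0; X0 → T1 S; B → T1 X1; X1 → T1 X2; X2 → T0 A; B → B T0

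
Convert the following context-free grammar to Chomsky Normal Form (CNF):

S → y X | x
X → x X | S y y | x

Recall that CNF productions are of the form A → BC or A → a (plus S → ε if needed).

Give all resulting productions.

TY → y; S → x; TX → x; X → x; S → TY X; X → TX X; X → S X0; X0 → TY TY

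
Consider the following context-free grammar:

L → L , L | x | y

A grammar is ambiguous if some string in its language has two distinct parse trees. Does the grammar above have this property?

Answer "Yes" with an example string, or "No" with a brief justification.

Yes - the string 'x , x , x , x , y' has two distinct parse trees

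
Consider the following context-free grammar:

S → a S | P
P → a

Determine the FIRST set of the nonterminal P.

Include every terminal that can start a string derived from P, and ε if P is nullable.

We compute FIRST(P) using the standard algorithm.
FIRST(P) = {a}
FIRST(S) = {a}
Therefore, FIRST(P) = {a}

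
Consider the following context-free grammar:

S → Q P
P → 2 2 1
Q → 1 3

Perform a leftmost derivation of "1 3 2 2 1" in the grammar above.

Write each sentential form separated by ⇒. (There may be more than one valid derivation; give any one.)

S ⇒ Q P ⇒ 1 3 P ⇒ 1 3 2 2 1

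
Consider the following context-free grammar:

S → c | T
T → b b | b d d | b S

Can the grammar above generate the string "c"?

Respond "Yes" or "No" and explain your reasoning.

Yes - a valid derivation exists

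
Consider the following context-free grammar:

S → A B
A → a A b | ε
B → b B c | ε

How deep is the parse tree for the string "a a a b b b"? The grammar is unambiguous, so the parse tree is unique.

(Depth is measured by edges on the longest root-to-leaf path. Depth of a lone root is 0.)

5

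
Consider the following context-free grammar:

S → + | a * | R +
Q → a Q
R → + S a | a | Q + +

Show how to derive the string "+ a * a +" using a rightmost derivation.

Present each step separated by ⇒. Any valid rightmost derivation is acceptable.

S ⇒ R + ⇒ + S a + ⇒ + a * a +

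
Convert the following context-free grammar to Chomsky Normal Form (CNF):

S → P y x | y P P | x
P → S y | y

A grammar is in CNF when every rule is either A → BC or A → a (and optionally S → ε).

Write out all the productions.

TY → y; TX → x; S → x; P → y; S → P X0; X0 → TY TX; S → TY X1; X1 → P P; P → S TY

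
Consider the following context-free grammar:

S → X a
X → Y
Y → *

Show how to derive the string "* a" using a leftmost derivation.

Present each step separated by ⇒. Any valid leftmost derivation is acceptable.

S ⇒ X a ⇒ Y a ⇒ * a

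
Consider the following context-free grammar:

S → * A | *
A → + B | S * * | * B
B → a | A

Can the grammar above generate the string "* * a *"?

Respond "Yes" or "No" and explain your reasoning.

No - no valid derivation exists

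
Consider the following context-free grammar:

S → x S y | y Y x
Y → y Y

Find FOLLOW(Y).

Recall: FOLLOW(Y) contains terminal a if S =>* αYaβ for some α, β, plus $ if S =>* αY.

We compute FOLLOW(Y) using the standard algorithm.
FOLLOW(S) starts with {$}.
FIRST(S) = {x, y}
FIRST(Y) = {y}
FOLLOW(S) = {$, y}
FOLLOW(Y) = {x}
Therefore, FOLLOW(Y) = {x}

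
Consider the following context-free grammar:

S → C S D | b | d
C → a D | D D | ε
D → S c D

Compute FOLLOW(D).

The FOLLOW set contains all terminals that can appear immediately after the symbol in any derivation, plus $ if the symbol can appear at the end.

We compute FOLLOW(D) using the standard algorithm.
FOLLOW(S) starts with {$}.
FIRST(C) = {a, b, d, ε}
FIRST(D) = {a, b, d}
FIRST(S) = {a, b, d}
FOLLOW(C) = {a, b, d}
FOLLOW(D) = {$, a, b, c, d}
FOLLOW(S) = {$, a, b, c, d}
Therefore, FOLLOW(D) = {$, a, b, c, d}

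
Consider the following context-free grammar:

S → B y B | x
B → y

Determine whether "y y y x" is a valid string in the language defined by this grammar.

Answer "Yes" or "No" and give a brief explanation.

No - no valid derivation exists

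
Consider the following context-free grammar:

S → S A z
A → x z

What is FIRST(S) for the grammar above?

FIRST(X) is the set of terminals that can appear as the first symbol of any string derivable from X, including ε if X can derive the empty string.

We compute FIRST(S) using the standard algorithm.
FIRST(A) = {x}
FIRST(S) = {}
Therefore, FIRST(S) = {}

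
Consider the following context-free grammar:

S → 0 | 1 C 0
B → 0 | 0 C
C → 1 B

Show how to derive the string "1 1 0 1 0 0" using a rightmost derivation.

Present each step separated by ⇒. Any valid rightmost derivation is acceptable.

S ⇒ 1 C 0 ⇒ 1 1 B 0 ⇒ 1 1 0 C 0 ⇒ 1 1 0 1 B 0 ⇒ 1 1 0 1 0 0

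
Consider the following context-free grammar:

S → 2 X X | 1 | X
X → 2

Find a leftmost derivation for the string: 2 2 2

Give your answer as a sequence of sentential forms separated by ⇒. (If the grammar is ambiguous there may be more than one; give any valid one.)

S ⇒ 2 X X ⇒ 2 2 X ⇒ 2 2 2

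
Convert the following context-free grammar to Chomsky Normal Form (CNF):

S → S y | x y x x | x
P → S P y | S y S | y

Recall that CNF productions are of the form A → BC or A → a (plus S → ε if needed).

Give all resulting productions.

TY → y; TX → x; S → x; P → y; S → S TY; S → TX X0; X0 → TY X1; X1 → TX TX; P → S X2; X2 → P TY; P → S X3; X3 → TY S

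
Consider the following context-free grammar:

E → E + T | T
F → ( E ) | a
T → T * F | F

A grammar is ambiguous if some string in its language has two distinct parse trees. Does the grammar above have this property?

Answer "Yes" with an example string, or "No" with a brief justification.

No - the grammar is unambiguous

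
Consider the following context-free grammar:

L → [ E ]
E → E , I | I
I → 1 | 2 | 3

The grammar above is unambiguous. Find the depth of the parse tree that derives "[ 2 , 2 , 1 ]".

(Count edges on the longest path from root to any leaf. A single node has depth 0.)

5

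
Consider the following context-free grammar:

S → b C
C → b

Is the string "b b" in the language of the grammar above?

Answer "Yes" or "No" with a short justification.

Yes - a valid derivation exists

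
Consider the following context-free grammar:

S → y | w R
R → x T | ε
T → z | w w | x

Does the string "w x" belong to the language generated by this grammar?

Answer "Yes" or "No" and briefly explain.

No - no valid derivation exists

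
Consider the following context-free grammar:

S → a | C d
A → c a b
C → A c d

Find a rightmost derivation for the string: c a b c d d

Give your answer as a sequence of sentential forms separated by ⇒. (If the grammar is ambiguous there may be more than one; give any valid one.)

S ⇒ C d ⇒ A c d d ⇒ c a b c d d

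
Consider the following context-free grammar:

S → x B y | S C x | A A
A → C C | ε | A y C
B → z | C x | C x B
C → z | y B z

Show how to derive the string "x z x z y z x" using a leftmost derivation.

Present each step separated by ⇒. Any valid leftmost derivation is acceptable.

S ⇒ S C x ⇒ x B y C x ⇒ x C x B y C x ⇒ x z x B y C x ⇒ x z x z y C x ⇒ x z x z y z x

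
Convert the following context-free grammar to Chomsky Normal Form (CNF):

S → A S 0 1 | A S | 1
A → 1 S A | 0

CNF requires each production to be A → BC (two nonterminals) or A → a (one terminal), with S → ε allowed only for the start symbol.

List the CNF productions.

T0 → 0; T1 → 1; S → 1; A → 0; S → A X0; X0 → S X1; X1 → T0 T1; S → A S; A → T1 X2; X2 → S A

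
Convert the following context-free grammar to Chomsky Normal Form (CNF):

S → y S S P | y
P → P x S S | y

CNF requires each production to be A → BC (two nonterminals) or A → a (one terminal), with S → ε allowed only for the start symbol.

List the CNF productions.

TY → y; S → y; TX → x; P → y; S → TY X0; X0 → S X1; X1 → S P; P → P X2; X2 → TX X3; X3 → S S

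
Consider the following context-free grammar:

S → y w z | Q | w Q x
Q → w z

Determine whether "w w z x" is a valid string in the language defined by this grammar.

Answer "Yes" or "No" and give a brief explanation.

Yes - a valid derivation exists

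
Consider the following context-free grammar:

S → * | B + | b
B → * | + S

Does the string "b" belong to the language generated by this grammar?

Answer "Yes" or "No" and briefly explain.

Yes - a valid derivation exists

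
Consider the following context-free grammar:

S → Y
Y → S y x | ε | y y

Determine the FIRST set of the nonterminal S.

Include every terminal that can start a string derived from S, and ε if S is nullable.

We compute FIRST(S) using the standard algorithm.
FIRST(S) = {y, ε}
FIRST(Y) = {y, ε}
Therefore, FIRST(S) = {y, ε}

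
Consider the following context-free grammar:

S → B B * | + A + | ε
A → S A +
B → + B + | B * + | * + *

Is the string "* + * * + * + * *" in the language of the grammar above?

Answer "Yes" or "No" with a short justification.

Yes - a valid derivation exists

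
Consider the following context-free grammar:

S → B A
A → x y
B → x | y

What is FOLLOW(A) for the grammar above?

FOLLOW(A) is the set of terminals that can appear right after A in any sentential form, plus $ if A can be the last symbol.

We compute FOLLOW(A) using the standard algorithm.
FOLLOW(S) starts with {$}.
FIRST(A) = {x}
FIRST(B) = {x, y}
FIRST(S) = {x, y}
FOLLOW(A) = {$}
FOLLOW(B) = {x}
FOLLOW(S) = {$}
Therefore, FOLLOW(A) = {$}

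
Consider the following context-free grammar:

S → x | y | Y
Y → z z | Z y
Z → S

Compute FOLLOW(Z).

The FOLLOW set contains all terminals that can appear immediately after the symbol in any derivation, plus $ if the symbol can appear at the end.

We compute FOLLOW(Z) using the standard algorithm.
FOLLOW(S) starts with {$}.
FIRST(S) = {x, y, z}
FIRST(Y) = {x, y, z}
FIRST(Z) = {x, y, z}
FOLLOW(S) = {$, y}
FOLLOW(Y) = {$, y}
FOLLOW(Z) = {y}
Therefore, FOLLOW(Z) = {y}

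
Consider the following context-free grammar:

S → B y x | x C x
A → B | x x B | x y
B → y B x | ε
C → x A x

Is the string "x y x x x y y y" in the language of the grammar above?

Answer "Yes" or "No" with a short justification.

No - no valid derivation exists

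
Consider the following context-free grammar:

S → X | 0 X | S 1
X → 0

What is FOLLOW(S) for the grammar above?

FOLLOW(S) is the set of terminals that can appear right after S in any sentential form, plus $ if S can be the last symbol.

We compute FOLLOW(S) using the standard algorithm.
FOLLOW(S) starts with {$}.
FIRST(S) = {0}
FIRST(X) = {0}
FOLLOW(S) = {$, 1}
FOLLOW(X) = {$, 1}
Therefore, FOLLOW(S) = {$, 1}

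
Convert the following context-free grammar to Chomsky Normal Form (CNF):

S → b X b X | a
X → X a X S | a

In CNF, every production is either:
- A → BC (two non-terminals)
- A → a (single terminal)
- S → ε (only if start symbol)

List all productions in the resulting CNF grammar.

TB → b; S → a; TA → a; X → a; S → TB X0; X0 → X X1; X1 → TB X; X → X X2; X2 → TA X3; X3 → X S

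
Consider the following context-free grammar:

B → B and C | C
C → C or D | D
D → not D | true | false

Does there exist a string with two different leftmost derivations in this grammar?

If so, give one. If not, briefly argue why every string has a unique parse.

No - every string in the language has a unique leftmost derivation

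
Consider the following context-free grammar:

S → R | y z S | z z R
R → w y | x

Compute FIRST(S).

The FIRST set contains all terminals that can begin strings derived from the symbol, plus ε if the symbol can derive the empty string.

We compute FIRST(S) using the standard algorithm.
FIRST(R) = {w, x}
FIRST(S) = {w, x, y, z}
Therefore, FIRST(S) = {w, x, y, z}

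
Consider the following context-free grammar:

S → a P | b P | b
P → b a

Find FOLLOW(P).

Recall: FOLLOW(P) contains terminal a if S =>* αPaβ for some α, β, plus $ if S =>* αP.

We compute FOLLOW(P) using the standard algorithm.
FOLLOW(S) starts with {$}.
FIRST(P) = {b}
FIRST(S) = {a, b}
FOLLOW(P) = {$}
FOLLOW(S) = {$}
Therefore, FOLLOW(P) = {$}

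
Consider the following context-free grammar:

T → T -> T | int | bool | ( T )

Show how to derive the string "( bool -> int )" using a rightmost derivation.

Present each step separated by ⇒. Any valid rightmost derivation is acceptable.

T ⇒ ( T ) ⇒ ( T -> T ) ⇒ ( T -> int ) ⇒ ( bool -> int )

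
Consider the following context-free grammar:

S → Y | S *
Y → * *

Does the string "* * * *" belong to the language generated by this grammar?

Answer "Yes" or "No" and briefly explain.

Yes - a valid derivation exists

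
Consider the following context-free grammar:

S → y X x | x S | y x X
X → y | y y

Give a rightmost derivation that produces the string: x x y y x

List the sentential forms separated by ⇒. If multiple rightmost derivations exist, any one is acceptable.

S ⇒ x S ⇒ x x S ⇒ x x y X x ⇒ x x y y x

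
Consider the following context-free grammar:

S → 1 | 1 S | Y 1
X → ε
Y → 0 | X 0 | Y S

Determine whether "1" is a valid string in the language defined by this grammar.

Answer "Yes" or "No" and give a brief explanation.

Yes - a valid derivation exists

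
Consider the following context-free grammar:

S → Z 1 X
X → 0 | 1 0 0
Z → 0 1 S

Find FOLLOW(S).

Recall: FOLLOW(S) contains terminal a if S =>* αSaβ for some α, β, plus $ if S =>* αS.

We compute FOLLOW(S) using the standard algorithm.
FOLLOW(S) starts with {$}.
FIRST(S) = {0}
FIRST(X) = {0, 1}
FIRST(Z) = {0}
FOLLOW(S) = {$, 1}
FOLLOW(X) = {$, 1}
FOLLOW(Z) = {1}
Therefore, FOLLOW(S) = {$, 1}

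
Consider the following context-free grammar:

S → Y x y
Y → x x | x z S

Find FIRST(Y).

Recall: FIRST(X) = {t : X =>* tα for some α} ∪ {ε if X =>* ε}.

We compute FIRST(Y) using the standard algorithm.
FIRST(S) = {x}
FIRST(Y) = {x}
Therefore, FIRST(Y) = {x}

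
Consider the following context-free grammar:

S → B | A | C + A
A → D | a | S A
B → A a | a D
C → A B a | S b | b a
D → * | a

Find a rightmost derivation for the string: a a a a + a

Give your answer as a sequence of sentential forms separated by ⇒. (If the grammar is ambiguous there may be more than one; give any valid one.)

S ⇒ C + A ⇒ C + a ⇒ A B a + a ⇒ A A a a + a ⇒ A a a a + a ⇒ a a a a + a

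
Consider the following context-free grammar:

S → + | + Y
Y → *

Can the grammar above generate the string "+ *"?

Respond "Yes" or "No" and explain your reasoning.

Yes - a valid derivation exists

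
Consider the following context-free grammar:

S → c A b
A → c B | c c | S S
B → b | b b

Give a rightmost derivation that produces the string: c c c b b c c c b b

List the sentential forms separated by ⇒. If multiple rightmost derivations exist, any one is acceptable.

S ⇒ c A b ⇒ c S S b ⇒ c S c A b b ⇒ c S c c c b b ⇒ c c A b c c c b b ⇒ c c c B b c c c b b ⇒ c c c b b c c c b b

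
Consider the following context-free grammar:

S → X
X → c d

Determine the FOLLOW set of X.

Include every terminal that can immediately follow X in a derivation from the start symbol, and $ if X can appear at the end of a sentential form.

We compute FOLLOW(X) using the standard algorithm.
FOLLOW(S) starts with {$}.
FIRST(S) = {c}
FIRST(X) = {c}
FOLLOW(S) = {$}
FOLLOW(X) = {$}
Therefore, FOLLOW(X) = {$}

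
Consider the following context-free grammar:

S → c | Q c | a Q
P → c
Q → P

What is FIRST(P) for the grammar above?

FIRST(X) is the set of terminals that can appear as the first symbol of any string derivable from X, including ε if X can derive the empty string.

We compute FIRST(P) using the standard algorithm.
FIRST(P) = {c}
FIRST(Q) = {c}
FIRST(S) = {a, c}
Therefore, FIRST(P) = {c}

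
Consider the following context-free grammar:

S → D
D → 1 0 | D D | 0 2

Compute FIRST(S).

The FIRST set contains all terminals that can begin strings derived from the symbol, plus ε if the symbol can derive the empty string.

We compute FIRST(S) using the standard algorithm.
FIRST(D) = {0, 1}
FIRST(S) = {0, 1}
Therefore, FIRST(S) = {0, 1}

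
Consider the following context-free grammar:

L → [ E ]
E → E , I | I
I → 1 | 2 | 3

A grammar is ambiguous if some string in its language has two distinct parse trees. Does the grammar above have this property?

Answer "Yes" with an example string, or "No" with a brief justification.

No - the grammar is unambiguous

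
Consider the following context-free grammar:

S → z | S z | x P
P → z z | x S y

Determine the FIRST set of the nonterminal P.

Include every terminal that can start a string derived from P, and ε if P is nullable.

We compute FIRST(P) using the standard algorithm.
FIRST(P) = {x, z}
FIRST(S) = {x, z}
Therefore, FIRST(P) = {x, z}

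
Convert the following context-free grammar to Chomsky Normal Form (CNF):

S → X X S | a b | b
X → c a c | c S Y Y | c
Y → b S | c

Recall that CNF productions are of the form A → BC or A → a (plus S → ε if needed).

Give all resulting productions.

TA → a; TB → b; S → b; TC → c; X → c; Y → c; S → X X0; X0 → X S; S → TA TB; X → TC X1; X1 → TA TC; X → TC X2; X2 → S X3; X3 → Y Y; Y → TB S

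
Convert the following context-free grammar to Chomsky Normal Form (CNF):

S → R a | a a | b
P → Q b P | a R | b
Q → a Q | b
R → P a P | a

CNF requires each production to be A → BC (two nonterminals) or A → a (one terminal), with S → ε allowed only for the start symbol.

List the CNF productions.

TA → a; S → b; TB → b; P → b; Q → b; R → a; S → R TA; S → TA TA; P → Q X0; X0 → TB P; P → TA R; Q → TA Q; R → P X1; X1 → TA P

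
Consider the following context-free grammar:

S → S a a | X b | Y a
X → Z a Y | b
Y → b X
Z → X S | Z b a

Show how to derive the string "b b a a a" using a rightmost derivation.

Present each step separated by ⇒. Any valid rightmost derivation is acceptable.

S ⇒ S a a ⇒ Y a a a ⇒ b X a a a ⇒ b b a a a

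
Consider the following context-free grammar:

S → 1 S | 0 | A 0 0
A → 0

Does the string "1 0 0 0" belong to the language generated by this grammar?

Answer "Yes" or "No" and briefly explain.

Yes - a valid derivation exists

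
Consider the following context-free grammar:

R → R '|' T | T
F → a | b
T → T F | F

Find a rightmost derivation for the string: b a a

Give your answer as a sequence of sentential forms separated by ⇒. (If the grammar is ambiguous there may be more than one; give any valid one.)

R ⇒ T ⇒ T F ⇒ T a ⇒ T F a ⇒ T a a ⇒ F a a ⇒ b a a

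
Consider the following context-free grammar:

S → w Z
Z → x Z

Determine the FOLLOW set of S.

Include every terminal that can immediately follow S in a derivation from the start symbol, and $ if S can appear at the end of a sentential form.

We compute FOLLOW(S) using the standard algorithm.
FOLLOW(S) starts with {$}.
FIRST(S) = {w}
FIRST(Z) = {x}
FOLLOW(S) = {$}
FOLLOW(Z) = {$}
Therefore, FOLLOW(S) = {$}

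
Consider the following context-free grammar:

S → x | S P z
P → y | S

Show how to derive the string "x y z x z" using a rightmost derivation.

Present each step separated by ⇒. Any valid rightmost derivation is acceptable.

S ⇒ S P z ⇒ S S z ⇒ S x z ⇒ S P z x z ⇒ S y z x z ⇒ x y z x z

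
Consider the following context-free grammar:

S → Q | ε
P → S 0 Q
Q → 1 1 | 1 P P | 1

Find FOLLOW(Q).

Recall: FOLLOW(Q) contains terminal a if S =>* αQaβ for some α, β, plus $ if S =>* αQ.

We compute FOLLOW(Q) using the standard algorithm.
FOLLOW(S) starts with {$}.
FIRST(P) = {0, 1}
FIRST(Q) = {1}
FIRST(S) = {1, ε}
FOLLOW(P) = {$, 0, 1}
FOLLOW(Q) = {$, 0, 1}
FOLLOW(S) = {$, 0}
Therefore, FOLLOW(Q) = {$, 0, 1}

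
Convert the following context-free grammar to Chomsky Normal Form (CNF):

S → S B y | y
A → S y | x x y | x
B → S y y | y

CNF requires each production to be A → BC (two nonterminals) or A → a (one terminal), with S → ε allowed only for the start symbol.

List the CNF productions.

TY → y; S → y; TX → x; A → x; B → y; S → S X0; X0 → B TY; A → S TY; A → TX X1; X1 → TX TY; B → S X2; X2 → TY TY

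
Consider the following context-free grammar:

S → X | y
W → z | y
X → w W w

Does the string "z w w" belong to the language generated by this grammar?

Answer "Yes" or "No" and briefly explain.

No - no valid derivation exists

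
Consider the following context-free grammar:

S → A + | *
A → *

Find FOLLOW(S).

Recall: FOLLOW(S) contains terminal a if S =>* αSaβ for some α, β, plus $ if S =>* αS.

We compute FOLLOW(S) using the standard algorithm.
FOLLOW(S) starts with {$}.
FIRST(A) = {*}
FIRST(S) = {*}
FOLLOW(A) = {+}
FOLLOW(S) = {$}
Therefore, FOLLOW(S) = {$}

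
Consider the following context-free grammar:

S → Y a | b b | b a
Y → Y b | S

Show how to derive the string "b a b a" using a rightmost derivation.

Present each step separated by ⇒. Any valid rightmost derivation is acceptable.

S ⇒ Y a ⇒ Y b a ⇒ S b a ⇒ b a b a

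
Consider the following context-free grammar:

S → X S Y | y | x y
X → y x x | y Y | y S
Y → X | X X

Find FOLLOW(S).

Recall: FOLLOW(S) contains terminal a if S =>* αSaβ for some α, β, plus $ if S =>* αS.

We compute FOLLOW(S) using the standard algorithm.
FOLLOW(S) starts with {$}.
FIRST(S) = {x, y}
FIRST(X) = {y}
FIRST(Y) = {y}
FOLLOW(S) = {$, x, y}
FOLLOW(X) = {$, x, y}
FOLLOW(Y) = {$, x, y}
Therefore, FOLLOW(S) = {$, x, y}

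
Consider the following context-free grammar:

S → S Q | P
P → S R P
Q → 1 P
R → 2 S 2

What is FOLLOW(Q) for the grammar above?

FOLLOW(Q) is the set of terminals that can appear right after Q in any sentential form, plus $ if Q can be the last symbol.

We compute FOLLOW(Q) using the standard algorithm.
FOLLOW(S) starts with {$}.
FIRST(P) = {}
FIRST(Q) = {1}
FIRST(R) = {2}
FIRST(S) = {}
FOLLOW(P) = {$, 1, 2}
FOLLOW(Q) = {$, 1, 2}
FOLLOW(R) = {}
FOLLOW(S) = {$, 1, 2}
Therefore, FOLLOW(Q) = {$, 1, 2}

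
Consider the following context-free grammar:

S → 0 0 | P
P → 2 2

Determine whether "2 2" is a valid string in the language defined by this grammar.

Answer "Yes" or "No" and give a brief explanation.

Yes - a valid derivation exists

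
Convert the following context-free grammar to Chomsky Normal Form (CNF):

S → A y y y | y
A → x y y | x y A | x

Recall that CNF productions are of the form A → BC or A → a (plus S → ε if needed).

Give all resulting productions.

TY → y; S → y; TX → x; A → x; S → A X0; X0 → TY X1; X1 → TY TY; A → TX X2; X2 → TY TY; A → TX X3; X3 → TY A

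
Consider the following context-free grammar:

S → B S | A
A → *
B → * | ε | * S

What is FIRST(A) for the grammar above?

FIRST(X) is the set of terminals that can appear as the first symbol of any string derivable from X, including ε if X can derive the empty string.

We compute FIRST(A) using the standard algorithm.
FIRST(A) = {*}
FIRST(B) = {*, ε}
FIRST(S) = {*}
Therefore, FIRST(A) = {*}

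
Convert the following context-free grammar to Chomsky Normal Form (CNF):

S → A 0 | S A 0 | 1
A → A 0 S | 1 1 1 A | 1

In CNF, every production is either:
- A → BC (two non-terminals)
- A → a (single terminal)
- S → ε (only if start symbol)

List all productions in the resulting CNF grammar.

T0 → 0; S → 1; T1 → 1; A → 1; S → A T0; S → S X0; X0 → A T0; A → A X1; X1 → T0 S; A → T1 X2; X2 → T1 X3; X3 → T1 A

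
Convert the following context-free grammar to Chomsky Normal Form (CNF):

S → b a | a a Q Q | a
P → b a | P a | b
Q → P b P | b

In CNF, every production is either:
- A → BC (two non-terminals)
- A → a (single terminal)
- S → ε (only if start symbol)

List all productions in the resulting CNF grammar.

TB → b; TA → a; S → a; P → b; Q → b; S → TB TA; S → TA X0; X0 → TA X1; X1 → Q Q; P → TB TA; P → P TA; Q → P X2; X2 → TB P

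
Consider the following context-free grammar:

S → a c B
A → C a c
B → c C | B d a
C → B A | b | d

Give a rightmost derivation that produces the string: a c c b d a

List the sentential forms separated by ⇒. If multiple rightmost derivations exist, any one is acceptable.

S ⇒ a c B ⇒ a c B d a ⇒ a c c C d a ⇒ a c c b d a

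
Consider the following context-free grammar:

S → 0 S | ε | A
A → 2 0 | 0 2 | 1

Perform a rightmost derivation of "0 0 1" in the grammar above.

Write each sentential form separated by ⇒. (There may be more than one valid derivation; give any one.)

S ⇒ 0 S ⇒ 0 0 S ⇒ 0 0 A ⇒ 0 0 1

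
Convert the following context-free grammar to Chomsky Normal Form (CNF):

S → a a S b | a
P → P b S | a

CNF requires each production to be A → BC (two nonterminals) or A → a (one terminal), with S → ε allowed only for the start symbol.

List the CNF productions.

TA → a; TB → b; S → a; P → a; S → TA X0; X0 → TA X1; X1 → S TB; P → P X2; X2 → TB S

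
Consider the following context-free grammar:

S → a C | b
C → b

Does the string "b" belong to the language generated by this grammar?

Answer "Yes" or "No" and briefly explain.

Yes - a valid derivation exists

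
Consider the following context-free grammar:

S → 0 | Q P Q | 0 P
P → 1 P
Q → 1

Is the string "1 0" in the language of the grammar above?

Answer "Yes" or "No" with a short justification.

No - no valid derivation exists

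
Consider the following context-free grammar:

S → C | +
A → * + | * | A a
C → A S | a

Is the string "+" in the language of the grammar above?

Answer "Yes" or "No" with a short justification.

Yes - a valid derivation exists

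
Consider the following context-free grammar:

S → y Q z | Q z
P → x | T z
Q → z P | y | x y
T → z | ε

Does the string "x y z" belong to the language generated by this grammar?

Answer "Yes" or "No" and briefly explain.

Yes - a valid derivation exists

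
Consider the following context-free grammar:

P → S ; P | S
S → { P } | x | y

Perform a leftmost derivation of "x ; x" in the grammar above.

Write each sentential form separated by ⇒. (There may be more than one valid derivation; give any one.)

P ⇒ S ; P ⇒ x ; P ⇒ x ; S ⇒ x ; x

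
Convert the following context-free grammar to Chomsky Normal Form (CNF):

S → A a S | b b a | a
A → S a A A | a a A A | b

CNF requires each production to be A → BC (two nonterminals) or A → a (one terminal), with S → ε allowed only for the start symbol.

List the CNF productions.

TA → a; TB → b; S → a; A → b; S → A X0; X0 → TA S; S → TB X1; X1 → TB TA; A → S X2; X2 → TA X3; X3 → A A; A → TA X4; X4 → TA X5; X5 → A A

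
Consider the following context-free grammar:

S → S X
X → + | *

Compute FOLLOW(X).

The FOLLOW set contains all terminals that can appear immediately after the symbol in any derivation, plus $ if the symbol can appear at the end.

We compute FOLLOW(X) using the standard algorithm.
FOLLOW(S) starts with {$}.
FIRST(S) = {}
FIRST(X) = {*, +}
FOLLOW(S) = {$, *, +}
FOLLOW(X) = {$, *, +}
Therefore, FOLLOW(X) = {$, *, +}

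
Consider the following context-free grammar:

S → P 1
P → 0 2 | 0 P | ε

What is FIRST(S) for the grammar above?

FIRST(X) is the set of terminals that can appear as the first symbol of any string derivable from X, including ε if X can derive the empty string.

We compute FIRST(S) using the standard algorithm.
FIRST(P) = {0, ε}
FIRST(S) = {0, 1}
Therefore, FIRST(S) = {0, 1}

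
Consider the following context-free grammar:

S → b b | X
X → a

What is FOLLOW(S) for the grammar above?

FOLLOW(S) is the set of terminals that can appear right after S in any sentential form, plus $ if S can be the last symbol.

We compute FOLLOW(S) using the standard algorithm.
FOLLOW(S) starts with {$}.
FIRST(S) = {a, b}
FIRST(X) = {a}
FOLLOW(S) = {$}
FOLLOW(X) = {$}
Therefore, FOLLOW(S) = {$}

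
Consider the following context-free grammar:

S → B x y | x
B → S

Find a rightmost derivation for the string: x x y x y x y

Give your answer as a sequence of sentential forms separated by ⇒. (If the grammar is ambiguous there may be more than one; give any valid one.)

S ⇒ B x y ⇒ S x y ⇒ B x y x y ⇒ S x y x y ⇒ B x y x y x y ⇒ S x y x y x y ⇒ x x y x y x y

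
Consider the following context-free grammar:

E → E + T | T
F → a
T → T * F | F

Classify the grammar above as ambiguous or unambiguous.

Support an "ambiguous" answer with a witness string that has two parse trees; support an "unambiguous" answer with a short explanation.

Unambiguous - every string in the language has a unique parse tree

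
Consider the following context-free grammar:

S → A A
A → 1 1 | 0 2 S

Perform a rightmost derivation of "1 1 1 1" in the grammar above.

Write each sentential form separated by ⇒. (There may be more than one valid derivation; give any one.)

S ⇒ A A ⇒ A 1 1 ⇒ 1 1 1 1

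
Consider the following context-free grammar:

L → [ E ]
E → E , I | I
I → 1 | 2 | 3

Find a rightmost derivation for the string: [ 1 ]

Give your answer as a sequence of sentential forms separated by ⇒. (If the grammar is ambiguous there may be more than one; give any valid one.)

L ⇒ [ E ] ⇒ [ I ] ⇒ [ 1 ]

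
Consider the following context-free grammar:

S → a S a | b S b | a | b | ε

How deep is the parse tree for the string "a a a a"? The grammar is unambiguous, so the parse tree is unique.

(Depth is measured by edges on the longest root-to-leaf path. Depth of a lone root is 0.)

3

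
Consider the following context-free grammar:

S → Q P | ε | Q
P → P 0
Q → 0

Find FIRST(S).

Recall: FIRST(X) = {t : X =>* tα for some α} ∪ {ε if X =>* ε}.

We compute FIRST(S) using the standard algorithm.
FIRST(P) = {}
FIRST(Q) = {0}
FIRST(S) = {0, ε}
Therefore, FIRST(S) = {0, ε}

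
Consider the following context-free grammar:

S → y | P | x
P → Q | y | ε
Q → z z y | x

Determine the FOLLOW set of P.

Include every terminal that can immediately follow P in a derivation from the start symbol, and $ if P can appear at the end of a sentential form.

We compute FOLLOW(P) using the standard algorithm.
FOLLOW(S) starts with {$}.
FIRST(P) = {x, y, z, ε}
FIRST(Q) = {x, z}
FIRST(S) = {x, y, z, ε}
FOLLOW(P) = {$}
FOLLOW(Q) = {$}
FOLLOW(S) = {$}
Therefore, FOLLOW(P) = {$}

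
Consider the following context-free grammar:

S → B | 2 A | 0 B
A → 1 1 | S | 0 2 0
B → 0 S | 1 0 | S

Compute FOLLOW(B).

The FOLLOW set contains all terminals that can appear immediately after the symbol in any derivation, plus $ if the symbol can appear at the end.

We compute FOLLOW(B) using the standard algorithm.
FOLLOW(S) starts with {$}.
FIRST(A) = {0, 1, 2}
FIRST(B) = {0, 1, 2}
FIRST(S) = {0, 1, 2}
FOLLOW(A) = {$}
FOLLOW(B) = {$}
FOLLOW(S) = {$}
Therefore, FOLLOW(B) = {$}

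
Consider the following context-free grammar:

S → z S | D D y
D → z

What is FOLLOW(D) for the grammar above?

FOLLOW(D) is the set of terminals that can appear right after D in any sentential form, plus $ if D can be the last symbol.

We compute FOLLOW(D) using the standard algorithm.
FOLLOW(S) starts with {$}.
FIRST(D) = {z}
FIRST(S) = {z}
FOLLOW(D) = {y, z}
FOLLOW(S) = {$}
Therefore, FOLLOW(D) = {y, z}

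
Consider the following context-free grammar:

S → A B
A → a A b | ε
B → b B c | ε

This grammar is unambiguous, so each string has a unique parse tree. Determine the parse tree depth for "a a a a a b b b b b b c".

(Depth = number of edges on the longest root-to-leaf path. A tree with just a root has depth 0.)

7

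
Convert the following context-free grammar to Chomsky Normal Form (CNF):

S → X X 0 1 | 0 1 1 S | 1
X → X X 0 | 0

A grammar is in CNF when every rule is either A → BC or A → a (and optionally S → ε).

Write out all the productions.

T0 → 0; T1 → 1; S → 1; X → 0; S → X X0; X0 → X X1; X1 → T0 T1; S → T0 X2; X2 → T1 X3; X3 → T1 S; X → X X4; X4 → X T0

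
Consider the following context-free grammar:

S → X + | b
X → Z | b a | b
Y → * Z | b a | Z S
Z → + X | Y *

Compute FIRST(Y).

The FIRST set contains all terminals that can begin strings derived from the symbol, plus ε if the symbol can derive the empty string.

We compute FIRST(Y) using the standard algorithm.
FIRST(S) = {*, +, b}
FIRST(X) = {*, +, b}
FIRST(Y) = {*, +, b}
FIRST(Z) = {*, +, b}
Therefore, FIRST(Y) = {*, +, b}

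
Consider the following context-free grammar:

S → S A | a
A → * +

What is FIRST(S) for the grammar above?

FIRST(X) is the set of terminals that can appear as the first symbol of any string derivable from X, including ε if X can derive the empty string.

We compute FIRST(S) using the standard algorithm.
FIRST(A) = {*}
FIRST(S) = {a}
Therefore, FIRST(S) = {a}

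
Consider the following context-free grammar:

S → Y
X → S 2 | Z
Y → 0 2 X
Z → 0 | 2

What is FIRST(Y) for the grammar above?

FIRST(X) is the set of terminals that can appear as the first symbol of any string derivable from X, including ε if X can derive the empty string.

We compute FIRST(Y) using the standard algorithm.
FIRST(S) = {0}
FIRST(X) = {0, 2}
FIRST(Y) = {0}
FIRST(Z) = {0, 2}
Therefore, FIRST(Y) = {0}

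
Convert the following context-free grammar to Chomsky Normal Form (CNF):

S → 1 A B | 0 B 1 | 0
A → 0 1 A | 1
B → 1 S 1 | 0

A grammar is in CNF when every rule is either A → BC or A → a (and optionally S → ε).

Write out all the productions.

T1 → 1; T0 → 0; S → 0; A → 1; B → 0; S → T1 X0; X0 → A B; S → T0 X1; X1 → B T1; A → T0 X2; X2 → T1 A; B → T1 X3; X3 → S T1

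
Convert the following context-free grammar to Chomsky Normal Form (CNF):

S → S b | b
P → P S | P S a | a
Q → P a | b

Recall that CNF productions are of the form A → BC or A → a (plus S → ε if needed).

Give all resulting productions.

TB → b; S → b; TA → a; P → a; Q → b; S → S TB; P → P S; P → P X0; X0 → S TA; Q → P TA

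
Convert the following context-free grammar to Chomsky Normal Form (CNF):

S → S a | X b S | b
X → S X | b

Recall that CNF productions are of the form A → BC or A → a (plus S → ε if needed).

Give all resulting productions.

TA → a; TB → b; S → b; X → b; S → S TA; S → X X0; X0 → TB S; X → S X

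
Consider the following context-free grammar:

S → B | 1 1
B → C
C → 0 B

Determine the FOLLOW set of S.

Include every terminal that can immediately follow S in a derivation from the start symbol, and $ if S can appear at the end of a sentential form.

We compute FOLLOW(S) using the standard algorithm.
FOLLOW(S) starts with {$}.
FIRST(B) = {0}
FIRST(C) = {0}
FIRST(S) = {0, 1}
FOLLOW(B) = {$}
FOLLOW(C) = {$}
FOLLOW(S) = {$}
Therefore, FOLLOW(S) = {$}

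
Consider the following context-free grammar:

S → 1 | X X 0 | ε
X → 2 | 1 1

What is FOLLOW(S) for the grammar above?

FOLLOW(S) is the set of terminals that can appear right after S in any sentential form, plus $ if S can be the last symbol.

We compute FOLLOW(S) using the standard algorithm.
FOLLOW(S) starts with {$}.
FIRST(S) = {1, 2, ε}
FIRST(X) = {1, 2}
FOLLOW(S) = {$}
FOLLOW(X) = {0, 1, 2}
Therefore, FOLLOW(S) = {$}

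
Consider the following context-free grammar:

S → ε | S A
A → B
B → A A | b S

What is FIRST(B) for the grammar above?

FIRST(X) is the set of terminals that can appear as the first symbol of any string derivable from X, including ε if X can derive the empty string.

We compute FIRST(B) using the standard algorithm.
FIRST(A) = {b}
FIRST(B) = {b}
FIRST(S) = {b, ε}
Therefore, FIRST(B) = {b}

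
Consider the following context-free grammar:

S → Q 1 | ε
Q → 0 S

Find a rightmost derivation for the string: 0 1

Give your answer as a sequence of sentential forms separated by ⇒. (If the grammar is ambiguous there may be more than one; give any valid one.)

S ⇒ Q 1 ⇒ 0 S 1 ⇒ 0 1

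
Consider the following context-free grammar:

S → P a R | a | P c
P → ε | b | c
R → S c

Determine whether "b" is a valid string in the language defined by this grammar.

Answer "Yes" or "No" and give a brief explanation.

No - no valid derivation exists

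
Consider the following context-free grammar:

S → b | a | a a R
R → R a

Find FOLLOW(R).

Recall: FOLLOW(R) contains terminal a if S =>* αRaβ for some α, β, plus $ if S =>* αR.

We compute FOLLOW(R) using the standard algorithm.
FOLLOW(S) starts with {$}.
FIRST(R) = {}
FIRST(S) = {a, b}
FOLLOW(R) = {$, a}
FOLLOW(S) = {$}
Therefore, FOLLOW(R) = {$, a}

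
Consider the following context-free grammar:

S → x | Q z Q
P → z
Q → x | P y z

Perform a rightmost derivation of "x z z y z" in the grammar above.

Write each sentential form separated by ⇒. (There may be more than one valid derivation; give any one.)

S ⇒ Q z Q ⇒ Q z P y z ⇒ Q z z y z ⇒ x z z y z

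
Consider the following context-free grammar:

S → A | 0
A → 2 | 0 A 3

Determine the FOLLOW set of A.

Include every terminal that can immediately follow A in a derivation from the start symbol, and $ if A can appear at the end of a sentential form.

We compute FOLLOW(A) using the standard algorithm.
FOLLOW(S) starts with {$}.
FIRST(A) = {0, 2}
FIRST(S) = {0, 2}
FOLLOW(A) = {$, 3}
FOLLOW(S) = {$}
Therefore, FOLLOW(A) = {$, 3}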